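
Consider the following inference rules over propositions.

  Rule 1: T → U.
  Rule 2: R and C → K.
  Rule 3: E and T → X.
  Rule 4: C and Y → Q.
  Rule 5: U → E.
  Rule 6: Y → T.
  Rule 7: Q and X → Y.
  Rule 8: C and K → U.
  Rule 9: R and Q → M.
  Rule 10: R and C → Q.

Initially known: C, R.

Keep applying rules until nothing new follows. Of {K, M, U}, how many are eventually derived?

3

R and C hold, so K follows (Rule 2).
From R and C, Rule 10 gives Q.
R and Q hold, so M follows (Rule 9).
C and K hold, so U follows (Rule 8).
K: reached.
M: reached.
U: reached.
All 3 are reached.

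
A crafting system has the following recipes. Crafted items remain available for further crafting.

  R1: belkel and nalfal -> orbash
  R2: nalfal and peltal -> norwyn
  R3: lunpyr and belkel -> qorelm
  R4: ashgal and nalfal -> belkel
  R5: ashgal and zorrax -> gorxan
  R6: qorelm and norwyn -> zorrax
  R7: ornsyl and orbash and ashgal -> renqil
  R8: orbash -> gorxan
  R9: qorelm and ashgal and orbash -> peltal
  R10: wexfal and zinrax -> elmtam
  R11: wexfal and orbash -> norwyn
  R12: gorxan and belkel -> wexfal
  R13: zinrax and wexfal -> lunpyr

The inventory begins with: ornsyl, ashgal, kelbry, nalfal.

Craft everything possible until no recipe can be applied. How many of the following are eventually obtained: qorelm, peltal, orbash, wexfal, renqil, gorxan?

4

Using R4, ashgal and nalfal make belkel.
belkel and nalfal -> orbash (R1).
ornsyl and orbash and ashgal -> renqil (R7).
orbash -> gorxan (R8).
gorxan and belkel -> wexfal (R12).
qorelm would need lunpyr and belkel (R3), but lunpyr is never obtained.
peltal would need qorelm, ashgal, and orbash (R9), but qorelm is never obtained.
orbash: reached.
wexfal: reached.
renqil: reached.
gorxan: reached.
Reached: orbash, wexfal, renqil, and gorxan — 4 of the 6.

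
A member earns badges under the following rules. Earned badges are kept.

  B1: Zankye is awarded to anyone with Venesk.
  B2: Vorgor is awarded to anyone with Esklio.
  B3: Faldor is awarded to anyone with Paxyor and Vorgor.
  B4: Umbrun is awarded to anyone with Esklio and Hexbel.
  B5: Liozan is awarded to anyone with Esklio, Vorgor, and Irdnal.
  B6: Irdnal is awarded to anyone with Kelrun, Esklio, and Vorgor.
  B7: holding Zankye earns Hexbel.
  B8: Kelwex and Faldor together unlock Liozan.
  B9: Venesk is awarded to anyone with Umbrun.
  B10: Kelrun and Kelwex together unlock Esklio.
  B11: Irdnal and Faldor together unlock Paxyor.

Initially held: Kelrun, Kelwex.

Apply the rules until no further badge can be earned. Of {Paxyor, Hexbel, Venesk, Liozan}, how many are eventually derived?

With Kelrun and Kelwex, Esklio is earned (B10).
With Esklio, Vorgor is earned (B2).
With Kelrun, Esklio, and Vorgor, Irdnal is earned (B6).
With Esklio, Vorgor, and Irdnal, Liozan is earned (B5).
Paxyor would need Irdnal and Faldor (B11), but Faldor is never earned.
Hexbel would need Zankye (B7), but Zankye is never earned.
Venesk would need Umbrun (B9), but Umbrun is never earned.
Liozan: reached.
Reached: Liozan — 1 of the 4.

1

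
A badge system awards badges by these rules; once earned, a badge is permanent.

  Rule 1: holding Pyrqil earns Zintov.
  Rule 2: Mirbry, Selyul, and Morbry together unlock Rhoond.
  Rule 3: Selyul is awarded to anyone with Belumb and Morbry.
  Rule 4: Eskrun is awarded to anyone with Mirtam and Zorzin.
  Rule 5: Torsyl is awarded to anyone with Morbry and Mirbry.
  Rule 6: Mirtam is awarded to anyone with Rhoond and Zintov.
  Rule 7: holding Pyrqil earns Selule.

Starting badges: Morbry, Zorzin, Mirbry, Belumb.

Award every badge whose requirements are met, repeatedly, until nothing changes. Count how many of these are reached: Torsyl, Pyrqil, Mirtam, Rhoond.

2

With Morbry and Mirbry, Torsyl is earned (Rule 5).
With Belumb and Morbry, Selyul is earned (Rule 3).
With Mirbry, Selyul, and Morbry, Rhoond is earned (Rule 2).
Torsyl: reached.
No rule produces Pyrqil, and it is not given.
Mirtam would need Rhoond and Zintov (Rule 6), but Zintov is never earned.
Rhoond: reached.
Reached: Torsyl and Rhoond — 2 of the 4.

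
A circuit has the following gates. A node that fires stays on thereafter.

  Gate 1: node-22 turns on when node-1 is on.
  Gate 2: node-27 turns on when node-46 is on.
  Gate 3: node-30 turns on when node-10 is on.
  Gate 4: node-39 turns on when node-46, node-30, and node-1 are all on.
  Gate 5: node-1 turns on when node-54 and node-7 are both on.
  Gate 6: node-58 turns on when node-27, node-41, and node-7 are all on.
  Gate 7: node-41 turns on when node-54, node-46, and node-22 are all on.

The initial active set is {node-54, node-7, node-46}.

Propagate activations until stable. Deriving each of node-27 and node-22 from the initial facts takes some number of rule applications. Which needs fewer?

node-27: Gate 2: node-46 on → node-27 on. [1 rule application]
node-22: node-54 and node-7 are on, so node-1 turns on (Gate 5). node-1 is on, so node-22 turns on (Gate 1). [2 rule applications]
node-27 needs fewer.

node-27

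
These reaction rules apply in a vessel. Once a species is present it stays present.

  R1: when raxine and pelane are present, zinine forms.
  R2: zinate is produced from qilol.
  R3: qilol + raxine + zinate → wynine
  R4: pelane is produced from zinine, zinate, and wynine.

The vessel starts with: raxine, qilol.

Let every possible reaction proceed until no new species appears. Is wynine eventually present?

Yes

qilol present → zinate forms (R2).
qilol, raxine, and zinate present → wynine forms (R3).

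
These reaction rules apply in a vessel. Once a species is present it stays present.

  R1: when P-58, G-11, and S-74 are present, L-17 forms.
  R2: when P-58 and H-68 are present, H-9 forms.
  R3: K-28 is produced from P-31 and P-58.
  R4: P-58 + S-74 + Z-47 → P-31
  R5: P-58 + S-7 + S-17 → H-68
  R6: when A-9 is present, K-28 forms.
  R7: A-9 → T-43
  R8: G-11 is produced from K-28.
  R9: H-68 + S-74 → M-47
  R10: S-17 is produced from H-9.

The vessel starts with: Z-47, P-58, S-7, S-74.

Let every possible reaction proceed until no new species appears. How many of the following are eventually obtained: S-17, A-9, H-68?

S-17 would need H-9 (R10), but H-9 never forms.
No rule produces A-9, and it is not given.
H-68 would need P-58, S-7, and S-17 (R5), but S-17 never forms.
None of the 3 are reached.

0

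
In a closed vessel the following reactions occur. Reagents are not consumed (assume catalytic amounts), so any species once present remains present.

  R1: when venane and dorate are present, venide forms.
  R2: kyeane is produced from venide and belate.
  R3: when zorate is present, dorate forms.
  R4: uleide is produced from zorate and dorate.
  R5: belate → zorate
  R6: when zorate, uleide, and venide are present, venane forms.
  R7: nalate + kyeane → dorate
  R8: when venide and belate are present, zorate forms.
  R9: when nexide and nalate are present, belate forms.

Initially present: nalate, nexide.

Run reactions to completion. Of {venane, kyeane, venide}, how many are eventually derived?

venane would need zorate, uleide, and venide (R6), but venide never forms.
kyeane would need venide and belate (R2), but venide never forms.
venide would need venane and dorate (R1), but venane never forms.
None of the 3 are reached.

0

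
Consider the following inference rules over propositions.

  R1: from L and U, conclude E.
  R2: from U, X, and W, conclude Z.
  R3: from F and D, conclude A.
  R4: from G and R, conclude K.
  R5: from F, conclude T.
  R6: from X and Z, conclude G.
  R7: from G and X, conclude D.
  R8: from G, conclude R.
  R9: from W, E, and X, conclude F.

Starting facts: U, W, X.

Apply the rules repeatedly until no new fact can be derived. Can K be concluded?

Yes

From U, X, and W, R2 gives Z.
X and Z hold, so G follows (R6).
G holds, so R follows (R8).
From G and R, R4 gives K.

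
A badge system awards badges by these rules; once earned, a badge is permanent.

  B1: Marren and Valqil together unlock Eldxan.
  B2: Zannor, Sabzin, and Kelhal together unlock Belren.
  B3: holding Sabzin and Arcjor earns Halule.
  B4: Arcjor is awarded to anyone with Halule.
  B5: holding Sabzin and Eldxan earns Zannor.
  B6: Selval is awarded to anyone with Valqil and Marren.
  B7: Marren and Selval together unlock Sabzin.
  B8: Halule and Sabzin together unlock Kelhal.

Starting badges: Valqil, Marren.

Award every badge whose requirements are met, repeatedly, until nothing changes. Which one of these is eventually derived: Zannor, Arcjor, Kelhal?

With Marren and Valqil, Eldxan is earned (B1).
With Valqil and Marren, Selval is earned (B6).
With Marren and Selval, Sabzin is earned (B7).
With Sabzin and Eldxan, Zannor is earned (B5).
Kelhal would need Halule and Sabzin (B8), but Halule is never earned. Arcjor would need Halule (B4), but Halule is never earned.

Zannor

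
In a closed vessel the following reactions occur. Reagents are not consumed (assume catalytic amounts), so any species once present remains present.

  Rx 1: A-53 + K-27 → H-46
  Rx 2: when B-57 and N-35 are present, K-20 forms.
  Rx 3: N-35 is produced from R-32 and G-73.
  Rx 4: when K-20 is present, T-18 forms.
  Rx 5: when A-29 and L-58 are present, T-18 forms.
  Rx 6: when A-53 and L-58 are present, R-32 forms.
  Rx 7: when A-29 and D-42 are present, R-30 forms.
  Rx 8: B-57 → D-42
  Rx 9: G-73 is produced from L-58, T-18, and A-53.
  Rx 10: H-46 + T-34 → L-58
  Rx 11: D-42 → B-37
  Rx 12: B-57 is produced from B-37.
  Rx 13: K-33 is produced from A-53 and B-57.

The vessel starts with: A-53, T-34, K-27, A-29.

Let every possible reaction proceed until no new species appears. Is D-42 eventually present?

No

D-42 would need B-57 (Rx 8), but B-57 never forms.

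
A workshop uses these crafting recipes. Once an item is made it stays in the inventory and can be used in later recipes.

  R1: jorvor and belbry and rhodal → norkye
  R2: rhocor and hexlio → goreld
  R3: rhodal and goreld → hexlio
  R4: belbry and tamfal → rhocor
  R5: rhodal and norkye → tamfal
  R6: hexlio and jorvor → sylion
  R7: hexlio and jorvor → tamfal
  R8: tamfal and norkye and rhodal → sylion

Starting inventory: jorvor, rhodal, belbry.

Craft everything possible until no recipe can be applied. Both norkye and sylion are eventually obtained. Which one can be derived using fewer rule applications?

norkye

norkye: Using R1, jorvor, belbry, and rhodal make norkye. [1 rule application]
sylion: jorvor and belbry and rhodal → norkye (R1). Using R5, rhodal and norkye make tamfal. tamfal and norkye and rhodal → sylion (R8). [3 rule applications]
norkye needs fewer.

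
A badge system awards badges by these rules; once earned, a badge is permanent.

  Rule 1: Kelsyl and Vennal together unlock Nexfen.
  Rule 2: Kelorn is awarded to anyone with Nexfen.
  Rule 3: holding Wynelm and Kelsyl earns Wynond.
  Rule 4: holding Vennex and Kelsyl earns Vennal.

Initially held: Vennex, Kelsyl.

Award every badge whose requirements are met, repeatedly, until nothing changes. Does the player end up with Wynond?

Wynond would need Wynelm and Kelsyl (Rule 3), but Wynelm is never earned.

No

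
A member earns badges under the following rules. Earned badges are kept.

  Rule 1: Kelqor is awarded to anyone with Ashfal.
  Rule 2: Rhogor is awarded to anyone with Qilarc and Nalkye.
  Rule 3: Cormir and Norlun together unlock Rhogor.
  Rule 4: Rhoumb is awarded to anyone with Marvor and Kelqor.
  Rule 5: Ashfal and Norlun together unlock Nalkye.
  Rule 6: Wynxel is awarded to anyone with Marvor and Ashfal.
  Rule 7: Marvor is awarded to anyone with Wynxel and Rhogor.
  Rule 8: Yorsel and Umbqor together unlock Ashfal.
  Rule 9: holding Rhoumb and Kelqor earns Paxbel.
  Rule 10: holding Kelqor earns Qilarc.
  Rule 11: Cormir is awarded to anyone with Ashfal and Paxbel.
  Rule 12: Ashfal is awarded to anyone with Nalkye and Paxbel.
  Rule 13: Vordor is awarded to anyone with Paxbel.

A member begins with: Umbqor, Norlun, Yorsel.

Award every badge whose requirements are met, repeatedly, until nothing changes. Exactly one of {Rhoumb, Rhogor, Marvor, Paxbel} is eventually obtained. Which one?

Rhogor

With Yorsel and Umbqor, Ashfal is earned (Rule 8).
With Ashfal and Norlun, Nalkye is earned (Rule 5).
With Ashfal, Kelqor is earned (Rule 1).
With Kelqor, Qilarc is earned (Rule 10).
With Qilarc and Nalkye, Rhogor is earned (Rule 2).
Marvor would need Wynxel and Rhogor (Rule 7), but Wynxel is never earned. Paxbel would need Rhoumb and Kelqor (Rule 9), but Rhoumb is never earned. Rhoumb would need Marvor and Kelqor (Rule 4), but Marvor is never earned.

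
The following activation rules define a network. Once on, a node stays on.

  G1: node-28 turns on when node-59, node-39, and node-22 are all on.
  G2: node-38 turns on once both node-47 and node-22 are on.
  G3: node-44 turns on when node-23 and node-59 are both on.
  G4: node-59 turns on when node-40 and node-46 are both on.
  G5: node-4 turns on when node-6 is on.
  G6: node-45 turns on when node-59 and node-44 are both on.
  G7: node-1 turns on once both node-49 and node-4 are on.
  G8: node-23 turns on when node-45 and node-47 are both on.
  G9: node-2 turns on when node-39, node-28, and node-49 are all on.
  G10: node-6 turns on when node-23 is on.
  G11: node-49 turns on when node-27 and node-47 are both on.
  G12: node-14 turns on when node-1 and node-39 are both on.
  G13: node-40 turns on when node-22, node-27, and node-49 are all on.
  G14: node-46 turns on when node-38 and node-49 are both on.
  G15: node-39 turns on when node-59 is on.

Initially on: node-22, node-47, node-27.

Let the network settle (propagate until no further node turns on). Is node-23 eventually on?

No

node-23 would need node-45 and node-47 (G8), but node-45 never turns on.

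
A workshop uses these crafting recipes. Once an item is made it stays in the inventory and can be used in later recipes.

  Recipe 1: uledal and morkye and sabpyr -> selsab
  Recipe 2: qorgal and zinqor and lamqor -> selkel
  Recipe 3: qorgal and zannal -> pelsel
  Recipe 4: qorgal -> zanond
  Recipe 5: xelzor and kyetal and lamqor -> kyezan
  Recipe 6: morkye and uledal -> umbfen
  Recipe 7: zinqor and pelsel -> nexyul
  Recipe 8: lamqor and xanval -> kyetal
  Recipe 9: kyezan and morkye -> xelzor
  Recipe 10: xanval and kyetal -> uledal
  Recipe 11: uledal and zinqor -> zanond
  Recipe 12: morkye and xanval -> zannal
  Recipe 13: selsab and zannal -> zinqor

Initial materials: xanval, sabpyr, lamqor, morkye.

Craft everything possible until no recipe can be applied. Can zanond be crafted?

morkye and xanval -> zannal (Recipe 12).
lamqor and xanval -> kyetal (Recipe 8).
Using Recipe 10, xanval and kyetal make uledal.
uledal and morkye and sabpyr -> selsab (Recipe 1).
Using Recipe 13, selsab and zannal make zinqor.
uledal and zinqor -> zanond (Recipe 11).

Yes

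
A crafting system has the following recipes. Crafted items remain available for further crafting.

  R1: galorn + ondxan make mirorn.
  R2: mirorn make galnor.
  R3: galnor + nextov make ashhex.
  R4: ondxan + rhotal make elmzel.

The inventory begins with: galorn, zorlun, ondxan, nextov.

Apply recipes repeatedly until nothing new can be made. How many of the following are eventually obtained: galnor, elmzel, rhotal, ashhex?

galorn + ondxan → mirorn (R1).
Using R2, mirorn makes galnor.
Using R3, galnor and nextov make ashhex.
galnor: reached.
elmzel would need ondxan and rhotal (R4), but rhotal is never obtained.
No rule produces rhotal, and it is not given.
ashhex: reached.
Reached: galnor and ashhex — 2 of the 4.

2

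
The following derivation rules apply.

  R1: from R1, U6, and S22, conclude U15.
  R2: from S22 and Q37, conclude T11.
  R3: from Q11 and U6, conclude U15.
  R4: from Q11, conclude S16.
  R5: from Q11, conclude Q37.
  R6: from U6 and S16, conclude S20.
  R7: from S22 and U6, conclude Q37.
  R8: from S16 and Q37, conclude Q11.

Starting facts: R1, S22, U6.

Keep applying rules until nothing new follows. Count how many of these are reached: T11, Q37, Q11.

2

From S22 and U6, R7 gives Q37.
From S22 and Q37, R2 gives T11.
T11: reached.
Q37: reached.
Q11 would need S16 and Q37 (R8), but S16 is never established.
Reached: T11 and Q37 — 2 of the 3.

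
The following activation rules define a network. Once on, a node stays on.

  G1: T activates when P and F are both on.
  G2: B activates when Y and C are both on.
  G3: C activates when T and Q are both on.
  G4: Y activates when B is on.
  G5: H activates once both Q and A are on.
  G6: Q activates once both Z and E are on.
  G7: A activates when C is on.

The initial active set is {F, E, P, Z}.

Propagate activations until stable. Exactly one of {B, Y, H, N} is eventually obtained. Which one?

H

P and F are on, so T activates (G1).
Z and E are on, so Q activates (G6).
G3: T and Q on → C on.
G7: C on → A on.
Q and A are on, so H activates (G5).
No rule produces N, and it is not given. B would need Y and C (G2), but Y never turns on. Y would need B (G4), but B never turns on.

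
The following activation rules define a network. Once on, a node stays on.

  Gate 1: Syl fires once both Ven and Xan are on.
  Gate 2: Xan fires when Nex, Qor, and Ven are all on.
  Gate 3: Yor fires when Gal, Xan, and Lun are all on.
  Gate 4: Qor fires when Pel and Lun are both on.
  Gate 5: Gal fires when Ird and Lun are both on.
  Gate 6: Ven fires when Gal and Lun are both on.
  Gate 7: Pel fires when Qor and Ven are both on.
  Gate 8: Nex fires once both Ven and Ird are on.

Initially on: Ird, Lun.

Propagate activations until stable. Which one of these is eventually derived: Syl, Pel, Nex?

Nex

Ird and Lun are on, so Gal fires (Gate 5).
Gate 6: Gal and Lun on → Ven on.
Gate 8: Ven and Ird on → Nex on.
Syl would need Ven and Xan (Gate 1), but Xan never turns on. Pel would need Qor and Ven (Gate 7), but Qor never turns on.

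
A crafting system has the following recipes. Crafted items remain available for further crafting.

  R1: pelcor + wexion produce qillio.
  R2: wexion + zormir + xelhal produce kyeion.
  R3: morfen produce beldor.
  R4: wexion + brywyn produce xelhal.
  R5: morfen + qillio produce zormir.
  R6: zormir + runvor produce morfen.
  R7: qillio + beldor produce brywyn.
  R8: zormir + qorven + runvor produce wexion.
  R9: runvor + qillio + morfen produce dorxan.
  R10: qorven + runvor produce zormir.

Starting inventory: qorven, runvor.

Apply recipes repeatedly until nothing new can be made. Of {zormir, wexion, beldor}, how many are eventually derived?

3

qorven + runvor → zormir (R10).
Using R8, zormir, qorven, and runvor make wexion.
zormir + runvor → morfen (R6).
morfen → beldor (R3).
zormir: reached.
wexion: reached.
beldor: reached.
All 3 are reached.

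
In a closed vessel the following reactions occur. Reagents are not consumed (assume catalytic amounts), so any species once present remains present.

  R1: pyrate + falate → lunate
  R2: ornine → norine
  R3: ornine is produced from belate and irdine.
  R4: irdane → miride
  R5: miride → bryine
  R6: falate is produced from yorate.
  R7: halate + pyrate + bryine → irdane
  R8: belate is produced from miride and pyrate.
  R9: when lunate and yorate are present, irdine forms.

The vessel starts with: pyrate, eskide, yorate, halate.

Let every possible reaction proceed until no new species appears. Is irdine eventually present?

Yes

yorate present → falate forms (R6).
pyrate and falate present → lunate forms (R1).
lunate and yorate present → irdine forms (R9).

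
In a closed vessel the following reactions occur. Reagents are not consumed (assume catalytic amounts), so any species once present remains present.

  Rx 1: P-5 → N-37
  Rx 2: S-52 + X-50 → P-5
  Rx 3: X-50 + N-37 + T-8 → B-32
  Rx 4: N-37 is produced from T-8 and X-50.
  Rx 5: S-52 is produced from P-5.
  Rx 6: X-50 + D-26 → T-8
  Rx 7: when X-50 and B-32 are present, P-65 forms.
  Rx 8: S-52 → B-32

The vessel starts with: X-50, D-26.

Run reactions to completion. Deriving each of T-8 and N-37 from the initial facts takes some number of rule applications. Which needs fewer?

T-8: X-50 and D-26 present → T-8 forms (Rx 6). [1 rule application]
N-37: X-50 and D-26 present → T-8 forms (Rx 6). T-8 and X-50 present → N-37 forms (Rx 4). [2 rule applications]
T-8 needs fewer.

T-8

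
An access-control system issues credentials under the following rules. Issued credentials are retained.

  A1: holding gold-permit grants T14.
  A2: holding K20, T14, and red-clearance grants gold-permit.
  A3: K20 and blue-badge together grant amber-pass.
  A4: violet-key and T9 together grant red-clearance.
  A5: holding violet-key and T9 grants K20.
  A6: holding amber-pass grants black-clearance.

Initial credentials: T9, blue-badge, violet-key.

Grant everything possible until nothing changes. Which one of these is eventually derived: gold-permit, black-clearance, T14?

black-clearance

Holding violet-key and T9 grants K20 (A5).
Holding K20 and blue-badge grants amber-pass (A3).
Holding amber-pass grants black-clearance (A6).
T14 would need gold-permit (A1), but gold-permit is never granted. gold-permit would need K20, T14, and red-clearance (A2), but T14 is never granted.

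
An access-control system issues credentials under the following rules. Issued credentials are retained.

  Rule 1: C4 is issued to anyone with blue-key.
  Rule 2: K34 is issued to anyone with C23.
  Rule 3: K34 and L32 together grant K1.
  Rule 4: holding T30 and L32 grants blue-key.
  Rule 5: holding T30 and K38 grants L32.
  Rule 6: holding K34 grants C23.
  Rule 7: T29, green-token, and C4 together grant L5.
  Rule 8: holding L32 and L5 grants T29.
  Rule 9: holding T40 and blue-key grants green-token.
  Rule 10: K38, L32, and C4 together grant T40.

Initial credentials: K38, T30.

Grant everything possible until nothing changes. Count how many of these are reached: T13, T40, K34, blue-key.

2

Holding T30 and K38 grants L32 (Rule 5).
Holding T30 and L32 grants blue-key (Rule 4).
Holding blue-key grants C4 (Rule 1).
Holding K38, L32, and C4 grants T40 (Rule 10).
No rule produces T13, and it is not given.
T40: reached.
K34 would need C23 (Rule 2), but C23 is never granted.
blue-key: reached.
Reached: T40 and blue-key — 2 of the 4.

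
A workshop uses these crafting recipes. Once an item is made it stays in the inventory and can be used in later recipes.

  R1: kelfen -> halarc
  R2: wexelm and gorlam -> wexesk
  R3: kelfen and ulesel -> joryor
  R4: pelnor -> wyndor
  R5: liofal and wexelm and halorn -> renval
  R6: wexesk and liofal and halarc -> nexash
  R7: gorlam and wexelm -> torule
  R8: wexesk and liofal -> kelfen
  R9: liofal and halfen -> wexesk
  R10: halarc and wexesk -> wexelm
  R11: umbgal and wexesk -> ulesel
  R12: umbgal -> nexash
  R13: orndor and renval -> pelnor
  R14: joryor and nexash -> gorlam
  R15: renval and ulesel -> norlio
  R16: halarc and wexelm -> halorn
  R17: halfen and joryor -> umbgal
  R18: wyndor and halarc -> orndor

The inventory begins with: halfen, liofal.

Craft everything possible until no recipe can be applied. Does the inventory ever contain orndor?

orndor would need wyndor and halarc (R18), but wyndor is never obtained.

No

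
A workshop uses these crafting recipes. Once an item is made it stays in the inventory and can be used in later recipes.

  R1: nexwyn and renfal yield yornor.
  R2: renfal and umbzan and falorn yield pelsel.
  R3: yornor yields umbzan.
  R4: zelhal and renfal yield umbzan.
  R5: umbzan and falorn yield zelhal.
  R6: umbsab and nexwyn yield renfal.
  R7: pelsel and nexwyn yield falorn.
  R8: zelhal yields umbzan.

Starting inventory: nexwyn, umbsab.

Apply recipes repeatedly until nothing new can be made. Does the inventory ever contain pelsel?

pelsel would need renfal, umbzan, and falorn (R2), but falorn is never obtained.

No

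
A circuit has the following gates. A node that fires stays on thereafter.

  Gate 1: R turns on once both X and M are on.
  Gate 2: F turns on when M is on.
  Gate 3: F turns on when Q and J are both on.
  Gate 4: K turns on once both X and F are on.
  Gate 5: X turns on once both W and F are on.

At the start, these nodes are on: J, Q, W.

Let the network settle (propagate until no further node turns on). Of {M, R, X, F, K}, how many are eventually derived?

3

Gate 3: Q and J on → F on.
Gate 5: W and F on → X on.
Gate 4: X and F on → K on.
No rule produces M, and it is not given.
R would need X and M (Gate 1), but M never turns on.
X: reached.
F: reached.
K: reached.
Reached: X, F, and K — 3 of the 5.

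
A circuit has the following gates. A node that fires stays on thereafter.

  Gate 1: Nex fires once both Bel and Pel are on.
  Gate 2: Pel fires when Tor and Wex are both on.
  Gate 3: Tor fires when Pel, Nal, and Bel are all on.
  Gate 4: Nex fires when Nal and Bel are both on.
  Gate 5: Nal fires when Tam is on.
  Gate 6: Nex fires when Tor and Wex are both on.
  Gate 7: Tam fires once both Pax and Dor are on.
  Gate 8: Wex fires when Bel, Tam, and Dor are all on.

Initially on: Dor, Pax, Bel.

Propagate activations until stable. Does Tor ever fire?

Tor would need Pel, Nal, and Bel (Gate 3), but Pel never turns on.

No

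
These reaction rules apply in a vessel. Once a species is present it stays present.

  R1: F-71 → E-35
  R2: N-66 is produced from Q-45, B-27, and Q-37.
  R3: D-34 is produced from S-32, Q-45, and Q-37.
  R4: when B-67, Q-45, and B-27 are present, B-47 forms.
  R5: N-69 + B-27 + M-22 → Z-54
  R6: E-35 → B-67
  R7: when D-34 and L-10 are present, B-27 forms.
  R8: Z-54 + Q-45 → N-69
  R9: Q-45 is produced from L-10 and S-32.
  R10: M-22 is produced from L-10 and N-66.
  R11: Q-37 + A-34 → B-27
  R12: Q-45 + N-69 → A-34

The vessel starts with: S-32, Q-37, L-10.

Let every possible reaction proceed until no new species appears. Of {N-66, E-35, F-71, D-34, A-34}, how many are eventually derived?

2

L-10 and S-32 present → Q-45 forms (R9).
S-32, Q-45, and Q-37 present → D-34 forms (R3).
D-34 and L-10 present → B-27 forms (R7).
Q-45, B-27, and Q-37 present → N-66 forms (R2).
N-66: reached.
E-35 would need F-71 (R1), but F-71 never forms.
No rule produces F-71, and it is not given.
D-34: reached.
A-34 would need Q-45 and N-69 (R12), but N-69 never forms.
Reached: N-66 and D-34 — 2 of the 5.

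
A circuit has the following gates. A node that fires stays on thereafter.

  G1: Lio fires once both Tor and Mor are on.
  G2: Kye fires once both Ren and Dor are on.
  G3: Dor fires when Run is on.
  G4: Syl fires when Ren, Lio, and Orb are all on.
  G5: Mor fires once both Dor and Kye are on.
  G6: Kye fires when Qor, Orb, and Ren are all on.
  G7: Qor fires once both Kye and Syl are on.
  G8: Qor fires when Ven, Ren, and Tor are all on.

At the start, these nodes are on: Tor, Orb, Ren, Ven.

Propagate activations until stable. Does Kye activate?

Yes

Ven, Ren, and Tor are on, so Qor fires (G8).
G6: Qor, Orb, and Ren on → Kye on.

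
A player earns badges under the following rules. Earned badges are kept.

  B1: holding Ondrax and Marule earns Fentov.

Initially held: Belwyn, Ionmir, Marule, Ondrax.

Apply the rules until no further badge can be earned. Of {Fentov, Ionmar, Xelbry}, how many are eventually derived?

1

With Ondrax and Marule, Fentov is earned (B1).
Fentov: reached.
No rule produces Ionmar, and it is not given.
No rule produces Xelbry, and it is not given.
Reached: Fentov — 1 of the 3.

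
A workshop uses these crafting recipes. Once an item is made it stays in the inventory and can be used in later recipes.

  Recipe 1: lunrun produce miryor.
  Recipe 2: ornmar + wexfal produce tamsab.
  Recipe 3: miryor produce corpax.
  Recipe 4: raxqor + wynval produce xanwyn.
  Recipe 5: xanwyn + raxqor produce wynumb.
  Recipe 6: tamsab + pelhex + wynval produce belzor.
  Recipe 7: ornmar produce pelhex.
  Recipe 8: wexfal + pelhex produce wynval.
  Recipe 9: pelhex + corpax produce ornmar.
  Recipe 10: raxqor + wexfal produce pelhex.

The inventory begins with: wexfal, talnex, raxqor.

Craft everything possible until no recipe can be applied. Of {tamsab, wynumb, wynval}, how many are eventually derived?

Using Recipe 10, raxqor and wexfal make pelhex.
Using Recipe 8, wexfal and pelhex make wynval.
Using Recipe 4, raxqor and wynval make xanwyn.
Using Recipe 5, xanwyn and raxqor make wynumb.
tamsab would need ornmar and wexfal (Recipe 2), but ornmar is never obtained.
wynumb: reached.
wynval: reached.
Reached: wynumb and wynval — 2 of the 3.

2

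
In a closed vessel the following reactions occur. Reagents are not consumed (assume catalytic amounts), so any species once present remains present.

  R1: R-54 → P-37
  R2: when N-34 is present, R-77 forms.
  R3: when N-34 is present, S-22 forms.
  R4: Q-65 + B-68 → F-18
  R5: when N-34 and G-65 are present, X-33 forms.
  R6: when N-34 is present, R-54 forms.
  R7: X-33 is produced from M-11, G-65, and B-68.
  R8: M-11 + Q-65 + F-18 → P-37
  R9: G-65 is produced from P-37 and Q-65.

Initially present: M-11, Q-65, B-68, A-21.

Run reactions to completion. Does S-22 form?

No

S-22 would need N-34 (R3), but N-34 never forms.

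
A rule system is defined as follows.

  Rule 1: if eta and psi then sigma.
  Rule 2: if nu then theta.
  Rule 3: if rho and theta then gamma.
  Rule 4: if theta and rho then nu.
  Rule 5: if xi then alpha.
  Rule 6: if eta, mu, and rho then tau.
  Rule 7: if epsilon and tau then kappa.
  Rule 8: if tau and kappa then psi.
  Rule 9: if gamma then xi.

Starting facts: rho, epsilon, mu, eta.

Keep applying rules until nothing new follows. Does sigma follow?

Yes

eta, mu, and rho hold, so tau follows (Rule 6).
epsilon and tau hold, so kappa follows (Rule 7).
tau and kappa hold, so psi follows (Rule 8).
From eta and psi, Rule 1 gives sigma.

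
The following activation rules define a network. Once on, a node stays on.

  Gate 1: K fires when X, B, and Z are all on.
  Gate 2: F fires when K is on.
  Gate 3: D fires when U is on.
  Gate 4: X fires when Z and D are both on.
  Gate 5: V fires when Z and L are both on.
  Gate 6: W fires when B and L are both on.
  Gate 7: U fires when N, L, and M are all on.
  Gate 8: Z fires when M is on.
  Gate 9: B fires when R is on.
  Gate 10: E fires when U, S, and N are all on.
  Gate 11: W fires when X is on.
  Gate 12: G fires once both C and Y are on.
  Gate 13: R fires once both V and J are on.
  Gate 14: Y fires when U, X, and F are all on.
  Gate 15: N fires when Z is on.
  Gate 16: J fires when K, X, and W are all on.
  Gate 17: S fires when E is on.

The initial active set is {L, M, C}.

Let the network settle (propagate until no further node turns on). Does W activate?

Gate 8: M on → Z on.
Z is on, so N fires (Gate 15).
Gate 7: N, L, and M on → U on.
U is on, so D fires (Gate 3).
Gate 4: Z and D on → X on.
X is on, so W fires (Gate 11).

Yes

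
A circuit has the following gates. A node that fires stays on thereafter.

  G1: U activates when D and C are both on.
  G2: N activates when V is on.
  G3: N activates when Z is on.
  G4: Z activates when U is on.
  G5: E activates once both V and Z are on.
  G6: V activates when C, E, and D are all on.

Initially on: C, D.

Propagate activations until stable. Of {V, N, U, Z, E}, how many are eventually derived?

D and C are on, so U activates (G1).
U is on, so Z activates (G4).
Z is on, so N activates (G3).
V would need C, E, and D (G6), but E never turns on.
N: reached.
U: reached.
Z: reached.
E would need V and Z (G5), but V never turns on.
Reached: N, U, and Z — 3 of the 5.

3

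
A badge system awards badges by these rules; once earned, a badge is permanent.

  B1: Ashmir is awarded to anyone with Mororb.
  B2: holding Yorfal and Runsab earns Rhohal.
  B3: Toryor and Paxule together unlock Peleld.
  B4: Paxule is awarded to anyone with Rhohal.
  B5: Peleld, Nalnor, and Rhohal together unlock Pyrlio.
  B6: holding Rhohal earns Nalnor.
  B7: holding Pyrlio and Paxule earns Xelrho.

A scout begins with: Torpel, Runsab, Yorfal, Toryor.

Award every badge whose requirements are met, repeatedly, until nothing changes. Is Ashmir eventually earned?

No

Ashmir would need Mororb (B1), but Mororb is never earned.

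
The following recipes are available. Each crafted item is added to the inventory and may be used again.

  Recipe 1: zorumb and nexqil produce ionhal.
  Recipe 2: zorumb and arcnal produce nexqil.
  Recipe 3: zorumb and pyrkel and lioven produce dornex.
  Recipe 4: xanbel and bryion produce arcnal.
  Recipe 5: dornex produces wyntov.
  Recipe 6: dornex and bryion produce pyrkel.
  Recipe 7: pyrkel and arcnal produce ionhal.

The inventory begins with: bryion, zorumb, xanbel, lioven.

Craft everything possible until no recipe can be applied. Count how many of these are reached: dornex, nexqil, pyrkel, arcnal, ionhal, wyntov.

3

Using Recipe 4, xanbel and bryion make arcnal.
Using Recipe 2, zorumb and arcnal make nexqil.
Using Recipe 1, zorumb and nexqil make ionhal.
dornex would need zorumb, pyrkel, and lioven (Recipe 3), but pyrkel is never obtained.
nexqil: reached.
pyrkel would need dornex and bryion (Recipe 6), but dornex is never obtained.
arcnal: reached.
ionhal: reached.
wyntov would need dornex (Recipe 5), but dornex is never obtained.
Reached: nexqil, arcnal, and ionhal — 3 of the 6.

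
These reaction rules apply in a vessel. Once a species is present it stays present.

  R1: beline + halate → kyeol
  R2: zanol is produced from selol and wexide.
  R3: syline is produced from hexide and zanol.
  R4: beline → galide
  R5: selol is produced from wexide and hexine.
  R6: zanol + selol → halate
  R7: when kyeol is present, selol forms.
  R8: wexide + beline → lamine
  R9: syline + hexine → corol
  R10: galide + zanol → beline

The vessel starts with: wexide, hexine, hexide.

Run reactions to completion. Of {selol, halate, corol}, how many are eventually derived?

3

wexide and hexine present → selol forms (R5).
selol and wexide present → zanol forms (R2).
zanol and selol present → halate forms (R6).
hexide and zanol present → syline forms (R3).
syline and hexine present → corol forms (R9).
selol: reached.
halate: reached.
corol: reached.
All 3 are reached.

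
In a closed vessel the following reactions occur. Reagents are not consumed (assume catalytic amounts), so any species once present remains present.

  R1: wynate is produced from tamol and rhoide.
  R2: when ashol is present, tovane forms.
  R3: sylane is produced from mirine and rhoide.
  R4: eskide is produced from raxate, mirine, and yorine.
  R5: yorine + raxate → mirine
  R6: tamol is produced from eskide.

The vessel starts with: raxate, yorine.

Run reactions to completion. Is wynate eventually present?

No

wynate would need tamol and rhoide (R1), but rhoide never forms.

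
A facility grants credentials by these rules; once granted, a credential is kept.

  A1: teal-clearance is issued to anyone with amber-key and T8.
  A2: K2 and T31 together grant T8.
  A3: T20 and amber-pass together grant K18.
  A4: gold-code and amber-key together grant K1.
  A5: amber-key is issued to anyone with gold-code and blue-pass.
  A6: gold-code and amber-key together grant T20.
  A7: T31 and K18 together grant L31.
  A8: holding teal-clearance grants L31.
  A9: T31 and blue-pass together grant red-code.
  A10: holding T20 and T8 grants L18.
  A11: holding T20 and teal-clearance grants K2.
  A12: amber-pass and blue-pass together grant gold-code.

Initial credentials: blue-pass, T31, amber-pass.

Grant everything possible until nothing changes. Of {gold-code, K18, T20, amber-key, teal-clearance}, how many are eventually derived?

4

Holding amber-pass and blue-pass grants gold-code (A12).
Holding gold-code and blue-pass grants amber-key (A5).
Holding gold-code and amber-key grants T20 (A6).
Holding T20 and amber-pass grants K18 (A3).
gold-code: reached.
K18: reached.
T20: reached.
amber-key: reached.
teal-clearance would need amber-key and T8 (A1), but T8 is never granted.
Reached: gold-code, K18, T20, and amber-key — 4 of the 5.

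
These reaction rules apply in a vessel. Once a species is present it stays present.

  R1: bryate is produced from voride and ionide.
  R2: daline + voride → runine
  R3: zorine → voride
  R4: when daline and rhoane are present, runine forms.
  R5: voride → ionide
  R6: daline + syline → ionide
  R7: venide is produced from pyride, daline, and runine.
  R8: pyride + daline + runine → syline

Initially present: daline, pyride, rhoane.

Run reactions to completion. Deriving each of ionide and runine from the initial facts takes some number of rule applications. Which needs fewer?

runine

runine: daline and rhoane present → runine forms (R4). [1 rule application]
ionide: daline and rhoane present → runine forms (R4). pyride, daline, and runine present → syline forms (R8). daline and syline present → ionide forms (R6). [3 rule applications]
runine needs fewer.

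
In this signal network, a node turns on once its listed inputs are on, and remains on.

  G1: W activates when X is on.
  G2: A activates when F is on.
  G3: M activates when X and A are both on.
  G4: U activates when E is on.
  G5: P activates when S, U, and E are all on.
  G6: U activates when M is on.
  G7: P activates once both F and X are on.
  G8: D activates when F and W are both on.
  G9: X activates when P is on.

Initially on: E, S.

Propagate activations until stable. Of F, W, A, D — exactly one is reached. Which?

W

E is on, so U activates (G4).
G5: S, U, and E on → P on.
P is on, so X activates (G9).
G1: X on → W on.
A would need F (G2), but F never turns on. D would need F and W (G8), but F never turns on. No rule produces F, and it is not given.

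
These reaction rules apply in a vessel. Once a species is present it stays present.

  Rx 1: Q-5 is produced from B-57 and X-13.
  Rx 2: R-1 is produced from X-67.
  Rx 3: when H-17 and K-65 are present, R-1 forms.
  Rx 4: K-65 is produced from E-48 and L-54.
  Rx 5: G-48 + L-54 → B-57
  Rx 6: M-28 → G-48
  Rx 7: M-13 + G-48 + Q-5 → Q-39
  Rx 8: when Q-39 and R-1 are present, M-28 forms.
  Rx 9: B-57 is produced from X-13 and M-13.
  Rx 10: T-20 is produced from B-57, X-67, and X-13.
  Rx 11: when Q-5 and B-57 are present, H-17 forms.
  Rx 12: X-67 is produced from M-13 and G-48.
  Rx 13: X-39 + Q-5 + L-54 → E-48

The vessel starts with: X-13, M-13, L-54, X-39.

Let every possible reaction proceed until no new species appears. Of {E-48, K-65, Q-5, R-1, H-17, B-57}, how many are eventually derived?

6

X-13 and M-13 present → B-57 forms (Rx 9).
B-57 and X-13 present → Q-5 forms (Rx 1).
Q-5 and B-57 present → H-17 forms (Rx 11).
X-39, Q-5, and L-54 present → E-48 forms (Rx 13).
E-48 and L-54 present → K-65 forms (Rx 4).
H-17 and K-65 present → R-1 forms (Rx 3).
E-48: reached.
K-65: reached.
Q-5: reached.
R-1: reached.
H-17: reached.
B-57: reached.
All 6 are reached.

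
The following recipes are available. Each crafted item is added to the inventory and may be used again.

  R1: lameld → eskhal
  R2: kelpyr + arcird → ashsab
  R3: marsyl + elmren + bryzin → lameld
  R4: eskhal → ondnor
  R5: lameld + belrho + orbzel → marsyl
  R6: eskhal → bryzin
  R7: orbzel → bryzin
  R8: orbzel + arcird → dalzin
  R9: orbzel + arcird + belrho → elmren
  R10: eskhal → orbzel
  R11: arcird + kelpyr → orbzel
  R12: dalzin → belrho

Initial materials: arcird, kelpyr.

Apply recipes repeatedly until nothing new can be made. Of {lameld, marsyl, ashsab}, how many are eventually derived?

Using R2, kelpyr and arcird make ashsab.
lameld would need marsyl, elmren, and bryzin (R3), but marsyl is never obtained.
marsyl would need lameld, belrho, and orbzel (R5), but lameld is never obtained.
ashsab: reached.
Reached: ashsab — 1 of the 3.

1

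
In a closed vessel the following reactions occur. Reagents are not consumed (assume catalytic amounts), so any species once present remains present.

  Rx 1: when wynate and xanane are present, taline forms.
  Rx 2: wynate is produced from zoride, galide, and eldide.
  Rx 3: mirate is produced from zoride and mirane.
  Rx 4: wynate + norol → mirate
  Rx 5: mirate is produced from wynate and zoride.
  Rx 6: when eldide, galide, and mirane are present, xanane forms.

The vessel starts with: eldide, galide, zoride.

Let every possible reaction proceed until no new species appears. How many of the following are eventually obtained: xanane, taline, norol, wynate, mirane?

zoride, galide, and eldide present → wynate forms (Rx 2).
xanane would need eldide, galide, and mirane (Rx 6), but mirane never forms.
taline would need wynate and xanane (Rx 1), but xanane never forms.
No rule produces norol, and it is not given.
wynate: reached.
No rule produces mirane, and it is not given.
Reached: wynate — 1 of the 5.

1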